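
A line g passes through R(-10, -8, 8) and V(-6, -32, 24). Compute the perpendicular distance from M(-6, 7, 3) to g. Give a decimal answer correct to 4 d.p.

7.3485

A direction vector for g is V − R = (4, -24, 16).
Taking (-10, -8, 8) on g with direction v = (4, -24, 16): w = M − (-10, -8, 8) = (4, 15, -5), and w × v = (120, -84, -156).
Distance = |w × v| / |v| = √45792 / √848 ≈ 7.3485.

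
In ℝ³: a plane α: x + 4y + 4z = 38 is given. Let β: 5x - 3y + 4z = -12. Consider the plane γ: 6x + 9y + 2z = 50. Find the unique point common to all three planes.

(-2, 6, 4)

Solving the 3×3 linear system x + 4y + 4z = 38, 5x - 3y + 4z = -12, 6x + 9y + 2z = 50 (e.g. by elimination or Cramer's rule, determinant = 266) gives (-2, 6, 4).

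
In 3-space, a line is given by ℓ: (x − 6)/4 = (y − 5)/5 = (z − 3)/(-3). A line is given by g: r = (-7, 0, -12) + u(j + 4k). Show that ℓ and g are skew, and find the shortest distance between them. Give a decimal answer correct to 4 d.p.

ℓ has direction (4, 5, -3) through (6, 5, 3).
Common perpendicular direction n = (4, 5, -3) × (0, 1, 4) = (23, -16, 4).
With w = (-7, 0, -12) − (6, 5, 3) = (-13, -5, -15), w · n = -279.
Since n ≠ 0 the lines are not parallel, and w · n = -279 ≠ 0 so they do not intersect; hence they are skew.
Distance = |w · n| / |n| = |-279| / √801 ≈ 9.8580.

9.8580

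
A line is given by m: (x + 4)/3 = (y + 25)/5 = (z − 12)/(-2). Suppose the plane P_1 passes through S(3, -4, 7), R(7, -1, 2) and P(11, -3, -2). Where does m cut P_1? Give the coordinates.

m has direction (3, 5, -2) through (-4, -25, 12).
SR = (4, 3, -5), SP = (8, 1, -9); a normal to P_1 is SR × SP = (-22, -4, -20).
Using S: P_1 has equation -22x - 4y - 20z = -190.
Substitute r = (-4, -25, 12) + t(3, 5, -2) into the plane: -52 + (-46)t = -190, so t = 3.
Intersection: (-4, -25, 12) + 3·(3, 5, -2) = (5, -10, 6).

(5, -10, 6)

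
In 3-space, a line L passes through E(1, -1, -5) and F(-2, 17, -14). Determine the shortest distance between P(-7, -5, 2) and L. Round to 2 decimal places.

9.96

A direction vector for L is F − E = (-3, 18, -9).
Taking (1, -1, -5) on L with direction v = (-3, 18, -9): w = P − (1, -1, -5) = (-8, -4, 7), and w × v = (-90, -93, -156).
Distance = |w × v| / |v| = √41085 / √414 ≈ 9.96.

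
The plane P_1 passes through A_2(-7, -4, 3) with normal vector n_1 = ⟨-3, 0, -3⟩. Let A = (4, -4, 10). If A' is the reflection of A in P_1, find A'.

(-14, -4, -8)

P_1: n_1·r = n_1·A_2 gives -3x - 3z = 12.
λ = (n·A − d)/|n|² = (-42 − 12)/18 = -3.
Reflection = A − 2λn = (4, -4, 10) − (-6)·(-3, 0, -3) = (-14, -4, -8).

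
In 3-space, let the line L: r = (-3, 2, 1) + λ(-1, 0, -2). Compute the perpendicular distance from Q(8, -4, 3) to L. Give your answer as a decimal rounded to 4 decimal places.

10.7703

Taking (-3, 2, 1) on L with direction v = (-1, 0, -2): w = Q − (-3, 2, 1) = (11, -6, 2), and w × v = (12, 20, -6).
Distance = |w × v| / |v| = √580 / √5 ≈ 10.7703.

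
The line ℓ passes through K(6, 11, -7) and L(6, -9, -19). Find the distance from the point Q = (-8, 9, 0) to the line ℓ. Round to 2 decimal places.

15.67

A direction vector for ℓ is L − K = (0, -20, -12).
Taking (6, 11, -7) on ℓ with direction v = (0, -20, -12): w = Q − (6, 11, -7) = (-14, -2, 7), and w × v = (164, -168, 280).
Distance = |w × v| / |v| = √133520 / √544 ≈ 15.67.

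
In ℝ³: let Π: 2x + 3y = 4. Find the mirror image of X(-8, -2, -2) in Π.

(0, 10, -2)

λ = (n·X − d)/|n|² = (-22 − 4)/13 = -2.
Reflection = X − 2λn = (-8, -2, -2) − (-4)·(2, 3, 0) = (0, 10, -2).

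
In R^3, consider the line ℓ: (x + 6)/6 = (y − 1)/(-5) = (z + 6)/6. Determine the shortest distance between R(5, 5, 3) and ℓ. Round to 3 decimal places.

ℓ has direction (6, -5, 6) through (-6, 1, -6).
Taking (-6, 1, -6) on ℓ with direction v = (6, -5, 6): w = R − (-6, 1, -6) = (11, 4, 9), and w × v = (69, -12, -79).
Distance = |w × v| / |v| = √11146 / √97 ≈ 10.719.

10.719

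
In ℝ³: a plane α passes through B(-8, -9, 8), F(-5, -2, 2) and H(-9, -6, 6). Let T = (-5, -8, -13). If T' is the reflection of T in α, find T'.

BF = (3, 7, -6), BH = (-1, 3, -2); a normal to α is BF × BH = (4, 12, 16).
Using B: α has equation 4x + 12y + 16z = -12.
λ = (n·T − d)/|n|² = (-324 − (-12))/416 = -3/4.
Reflection = T − 2λn = (-5, -8, -13) − (-3/2)·(4, 12, 16) = (1, 10, 11).

(1, 10, 11)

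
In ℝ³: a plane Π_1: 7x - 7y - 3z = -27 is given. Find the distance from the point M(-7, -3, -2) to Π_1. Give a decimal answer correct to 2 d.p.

n·M − d = (7)·(-7) + (-7)·(-3) + (-3)·(-2) − (-27) = 5; |n| = √107.
Distance = |5| / √107 = 5/√107 ≈ 0.48.

0.48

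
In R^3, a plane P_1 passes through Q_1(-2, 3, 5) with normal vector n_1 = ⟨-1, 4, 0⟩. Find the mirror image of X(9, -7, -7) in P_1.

(3, 17, -7)

P_1: n_1·r = n_1·Q_1 gives -x + 4y = 14.
λ = (n·X − d)/|n|² = (-37 − 14)/17 = -3.
Reflection = X − 2λn = (9, -7, -7) − (-6)·(-1, 4, 0) = (3, 17, -7).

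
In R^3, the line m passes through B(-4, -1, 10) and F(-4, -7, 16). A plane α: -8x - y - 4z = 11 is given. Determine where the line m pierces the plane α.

(-4, 5, 4)

A direction vector for m is F − B = (0, -6, 6).
Substitute r = (-4, -1, 10) + t(0, -6, 6) into the plane: -7 + (-18)t = 11, so t = -1.
Intersection: (-4, -1, 10) + (-1)·(0, -6, 6) = (-4, 5, 4).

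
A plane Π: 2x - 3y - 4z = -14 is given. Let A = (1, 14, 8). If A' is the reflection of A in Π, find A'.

λ = (n·A − d)/|n|² = (-72 − (-14))/29 = -2.
Reflection = A − 2λn = (1, 14, 8) − (-4)·(2, -3, -4) = (9, 2, -8).

(9, 2, -8)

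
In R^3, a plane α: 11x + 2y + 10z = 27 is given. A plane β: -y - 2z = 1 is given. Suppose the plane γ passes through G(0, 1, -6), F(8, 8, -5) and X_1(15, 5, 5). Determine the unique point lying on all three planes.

(1, -7, 3)

GF = (8, 7, 1), GX_1 = (15, 4, 11); a normal to γ is GF × GX_1 = (73, -73, -73).
Using G: γ has equation 73x - 73y - 73z = 365.
Solving the 3×3 linear system 11x + 2y + 10z = 27, -y - 2z = 1, 73x - 73y - 73z = 365 (e.g. by elimination or Cramer's rule, determinant = -365) gives (1, -7, 3).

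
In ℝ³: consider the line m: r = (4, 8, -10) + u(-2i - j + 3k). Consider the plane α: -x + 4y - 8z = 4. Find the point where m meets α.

Substitute r = (4, 8, -10) + t(-2, -1, 3) into the plane: 108 + (-26)t = 4, so t = 4.
Intersection: (4, 8, -10) + 4·(-2, -1, 3) = (-4, 4, 2).

(-4, 4, 2)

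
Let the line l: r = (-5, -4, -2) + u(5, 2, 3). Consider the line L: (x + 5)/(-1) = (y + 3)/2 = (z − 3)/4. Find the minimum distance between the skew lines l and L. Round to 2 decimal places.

L has direction (-1, 2, 4) through (-5, -3, 3).
Common perpendicular direction n = (5, 2, 3) × (-1, 2, 4) = (2, -23, 12).
With w = (-5, -3, 3) − (-5, -4, -2) = (0, 1, 5), w · n = 37.
Distance = |w · n| / |n| = |37| / √677 ≈ 1.42.

1.42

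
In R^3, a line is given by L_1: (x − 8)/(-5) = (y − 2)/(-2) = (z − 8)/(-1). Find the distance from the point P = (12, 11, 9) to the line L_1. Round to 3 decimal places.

L_1 has direction (-5, -2, -1) through (8, 2, 8).
Taking (8, 2, 8) on L_1 with direction v = (-5, -2, -1): w = P − (8, 2, 8) = (4, 9, 1), and w × v = (-7, -1, 37).
Distance = |w × v| / |v| = √1419 / √30 ≈ 6.877.

6.877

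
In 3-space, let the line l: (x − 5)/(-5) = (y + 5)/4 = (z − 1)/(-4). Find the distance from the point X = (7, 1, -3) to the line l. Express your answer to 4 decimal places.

6.3412

l has direction (-5, 4, -4) through (5, -5, 1).
Taking (5, -5, 1) on l with direction v = (-5, 4, -4): w = X − (5, -5, 1) = (2, 6, -4), and w × v = (-8, 28, 38).
Distance = |w × v| / |v| = √2292 / √57 ≈ 6.3412.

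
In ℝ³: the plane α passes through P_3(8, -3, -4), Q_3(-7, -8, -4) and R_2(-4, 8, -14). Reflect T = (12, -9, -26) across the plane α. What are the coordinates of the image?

P_3Q_3 = (-15, -5, 0), P_3R_2 = (-12, 11, -10); a normal to α is P_3Q_3 × P_3R_2 = (50, -150, -225).
Using P_3: α has equation 50x - 150y - 225z = 1750.
λ = (n·T − d)/|n|² = (7800 − 1750)/75625 = 2/25.
Reflection = T − 2λn = (12, -9, -26) − (4/25)·(50, -150, -225) = (4, 15, 10).

(4, 15, 10)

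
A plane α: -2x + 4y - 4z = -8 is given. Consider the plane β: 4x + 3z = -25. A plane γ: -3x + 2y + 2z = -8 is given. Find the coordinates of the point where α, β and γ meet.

(-4, -7, -3)

Solving the 3×3 linear system -2x + 4y - 4z = -8, 4x + 3z = -25, -3x + 2y + 2z = -8 (e.g. by elimination or Cramer's rule, determinant = -88) gives (-4, -7, -3).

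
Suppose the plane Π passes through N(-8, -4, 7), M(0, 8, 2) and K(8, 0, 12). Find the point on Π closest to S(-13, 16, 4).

NM = (8, 12, -5), NK = (16, 4, 5); a normal to Π is NM × NK = (80, -120, -160).
Using N: Π has equation 80x - 120y - 160z = -1280.
Foot = S − λn with λ = (n·S − d)/|n|² = (-3600 − (-1280))/46400 = -1/20.
Foot = (-13, 16, 4) − (-1/20)·(80, -120, -160) = (-9, 10, -4).

(-9, 10, -4)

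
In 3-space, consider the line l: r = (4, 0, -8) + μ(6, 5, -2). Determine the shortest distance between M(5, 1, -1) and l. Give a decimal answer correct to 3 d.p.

Taking (4, 0, -8) on l with direction v = (6, 5, -2): w = M − (4, 0, -8) = (1, 1, 7), and w × v = (-37, 44, -1).
Distance = |w × v| / |v| = √3306 / √65 ≈ 7.132.

7.132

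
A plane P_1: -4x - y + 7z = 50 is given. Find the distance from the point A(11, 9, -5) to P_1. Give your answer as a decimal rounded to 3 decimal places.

n·A − d = (-4)·(11) + (-1)·(9) + (7)·(-5) − 50 = -138; |n| = √66.
Distance = |-138| / √66 = 138/√66 ≈ 16.987.

16.987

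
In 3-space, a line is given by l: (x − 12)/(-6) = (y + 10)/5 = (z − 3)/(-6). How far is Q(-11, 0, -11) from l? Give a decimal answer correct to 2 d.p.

7.89

l has direction (-6, 5, -6) through (12, -10, 3).
Taking (12, -10, 3) on l with direction v = (-6, 5, -6): w = Q − (12, -10, 3) = (-23, 10, -14), and w × v = (10, -54, -55).
Distance = |w × v| / |v| = √6041 / √97 ≈ 7.89.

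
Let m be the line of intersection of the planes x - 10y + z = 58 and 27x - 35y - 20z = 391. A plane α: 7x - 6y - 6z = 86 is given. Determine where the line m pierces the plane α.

(8, -5, 0)

Direction of m: (1, -10, 1) × (27, -35, -20) = (235, 47, 235).
A point on m: solving the two plane equations with x = 23 gives (23, -2, 15).
Substitute r = (23, -2, 15) + t(235, 47, 235) into the plane: 83 + (-47)t = 86, so t = -3/47.
Intersection: (23, -2, 15) + (-3/47)·(235, 47, 235) = (8, -5, 0).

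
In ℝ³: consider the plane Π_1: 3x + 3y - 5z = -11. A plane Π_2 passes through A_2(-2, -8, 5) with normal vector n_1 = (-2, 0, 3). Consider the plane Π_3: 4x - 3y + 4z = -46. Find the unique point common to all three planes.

(-8, 6, 1)

Π_2: n_1·r = n_1·A_2 gives -2x + 3z = 19.
Solving the 3×3 linear system 3x + 3y - 5z = -11, -2x + 3z = 19, 4x - 3y + 4z = -46 (e.g. by elimination or Cramer's rule, determinant = 57) gives (-8, 6, 1).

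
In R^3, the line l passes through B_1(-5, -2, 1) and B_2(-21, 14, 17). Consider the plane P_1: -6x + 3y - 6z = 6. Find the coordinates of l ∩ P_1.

(-1, -6, -3)

A direction vector for l is B_2 − B_1 = (-16, 16, 16).
Substitute r = (-5, -2, 1) + t(-16, 16, 16) into the plane: 18 + 48t = 6, so t = -1/4.
Intersection: (-5, -2, 1) + (-1/4)·(-16, 16, 16) = (-1, -6, -3).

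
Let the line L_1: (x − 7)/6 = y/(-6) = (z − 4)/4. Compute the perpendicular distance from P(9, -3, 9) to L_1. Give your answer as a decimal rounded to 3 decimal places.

3.097

L_1 has direction (6, -6, 4) through (7, 0, 4).
Taking (7, 0, 4) on L_1 with direction v = (6, -6, 4): w = P − (7, 0, 4) = (2, -3, 5), and w × v = (18, 22, 6).
Distance = |w × v| / |v| = √844 / √88 ≈ 3.097.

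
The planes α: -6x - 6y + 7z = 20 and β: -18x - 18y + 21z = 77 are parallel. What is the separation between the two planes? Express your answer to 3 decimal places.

0.515

Rescale β by 1/3: -6x - 6y + 7z = 77/3. Then distance = |20 − (77/3)| / √121 ≈ 0.515.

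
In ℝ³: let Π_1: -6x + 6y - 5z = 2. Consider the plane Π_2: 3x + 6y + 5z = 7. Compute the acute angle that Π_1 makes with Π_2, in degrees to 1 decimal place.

cos θ = |n₁·n₂| / (|n₁||n₂|) = |-7| / (√97 · √70).
θ = arccos(0.08495) ≈ 85.1°.

85.1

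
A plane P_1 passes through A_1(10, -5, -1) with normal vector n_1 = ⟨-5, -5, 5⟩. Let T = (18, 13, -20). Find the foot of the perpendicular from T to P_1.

(3, -2, -5)

P_1: n_1·r = n_1·A_1 gives -5x - 5y + 5z = -30.
Foot = T − λn with λ = (n·T − d)/|n|² = (-255 − (-30))/75 = -3.
Foot = (18, 13, -20) − (-3)·(-5, -5, 5) = (3, -2, -5).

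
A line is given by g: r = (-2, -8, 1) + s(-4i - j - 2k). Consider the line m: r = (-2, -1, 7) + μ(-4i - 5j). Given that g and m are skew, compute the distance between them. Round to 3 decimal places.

7.417

Common perpendicular direction n = (-4, -1, -2) × (-4, -5, 0) = (-10, 8, 16).
With w = (-2, -1, 7) − (-2, -8, 1) = (0, 7, 6), w · n = 152.
Distance = |w · n| / |n| = |152| / √420 ≈ 7.417.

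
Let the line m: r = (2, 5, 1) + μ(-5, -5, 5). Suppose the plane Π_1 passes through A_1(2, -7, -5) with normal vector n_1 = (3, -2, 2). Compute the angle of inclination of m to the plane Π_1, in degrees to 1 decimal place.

Π_1: n_1·r = n_1·A_1 gives 3x - 2y + 2z = 10.
sin θ = |n·v| / (|n||v|) = |5| / (√17 · √75) = 0.14003.
θ ≈ 8.0°.

8.0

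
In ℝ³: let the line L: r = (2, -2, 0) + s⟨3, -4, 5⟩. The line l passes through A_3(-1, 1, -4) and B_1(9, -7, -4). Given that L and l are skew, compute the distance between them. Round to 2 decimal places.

0.52

A direction vector for l is B_1 − A_3 = (10, -8, 0).
Common perpendicular direction n = (3, -4, 5) × (10, -8, 0) = (40, 50, 16).
With w = (-1, 1, -4) − (2, -2, 0) = (-3, 3, -4), w · n = -34.
Distance = |w · n| / |n| = |-34| / √4356 ≈ 0.52.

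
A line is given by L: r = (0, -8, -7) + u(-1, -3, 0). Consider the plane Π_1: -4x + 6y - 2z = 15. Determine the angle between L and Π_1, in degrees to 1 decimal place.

sin θ = |n·v| / (|n||v|) = |-14| / (√56 · √10) = 0.59161.
θ ≈ 36.3°.

36.3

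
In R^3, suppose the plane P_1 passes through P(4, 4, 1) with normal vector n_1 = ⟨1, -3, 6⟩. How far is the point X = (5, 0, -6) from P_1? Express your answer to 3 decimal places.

4.276

P_1: n_1·r = n_1·P gives x - 3y + 6z = -2.
n·X − d = (1)·(5) + (-3)·(0) + (6)·(-6) − (-2) = -29; |n| = √46.
Distance = |-29| / √46 = 29/√46 ≈ 4.276.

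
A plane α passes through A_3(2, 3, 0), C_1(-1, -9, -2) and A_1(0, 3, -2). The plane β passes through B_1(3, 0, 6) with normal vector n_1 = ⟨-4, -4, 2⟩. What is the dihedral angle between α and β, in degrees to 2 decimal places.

48.19

A_3C_1 = (-3, -12, -2), A_3A_1 = (-2, 0, -2); a normal to α is A_3C_1 × A_3A_1 = (24, -2, -24).
Using A_3: α has equation 24x - 2y - 24z = 42.
β: n_1·r = n_1·B_1 gives -4x - 4y + 2z = 0.
cos θ = |n₁·n₂| / (|n₁||n₂|) = |-136| / (√1156 · √36).
θ = arccos(0.66667) ≈ 48.19°.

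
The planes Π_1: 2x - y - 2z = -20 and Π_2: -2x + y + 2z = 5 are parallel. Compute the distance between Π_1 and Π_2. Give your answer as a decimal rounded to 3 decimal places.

Rescale Π_2 by 1/(-1): 2x - y - 2z = -5. Then distance = |-20 − (-5)| / √9 ≈ 5.000.

5.000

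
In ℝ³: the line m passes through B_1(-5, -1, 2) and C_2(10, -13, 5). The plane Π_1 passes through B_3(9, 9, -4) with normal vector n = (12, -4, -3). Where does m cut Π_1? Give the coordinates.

A direction vector for m is C_2 − B_1 = (15, -12, 3).
Π_1: n·r = n·B_3 gives 12x - 4y - 3z = 84.
Substitute r = (-5, -1, 2) + t(15, -12, 3) into the plane: -62 + 219t = 84, so t = 2/3.
Intersection: (-5, -1, 2) + (2/3)·(15, -12, 3) = (5, -9, 4).

(5, -9, 4)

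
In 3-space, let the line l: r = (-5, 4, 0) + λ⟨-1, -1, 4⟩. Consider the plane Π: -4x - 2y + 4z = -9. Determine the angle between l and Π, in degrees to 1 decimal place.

sin θ = |n·v| / (|n||v|) = |22| / (√36 · √18) = 0.86424.
θ ≈ 59.8°.

59.8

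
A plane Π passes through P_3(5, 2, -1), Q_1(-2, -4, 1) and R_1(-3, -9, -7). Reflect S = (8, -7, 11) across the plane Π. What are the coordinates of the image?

(-8, 9, 3)

P_3Q_1 = (-7, -6, 2), P_3R_1 = (-8, -11, -6); a normal to Π is P_3Q_1 × P_3R_1 = (58, -58, 29).
Using P_3: Π has equation 58x - 58y + 29z = 145.
λ = (n·S − d)/|n|² = (1189 − 145)/7569 = 4/29.
Reflection = S − 2λn = (8, -7, 11) − (8/29)·(58, -58, 29) = (-8, 9, 3).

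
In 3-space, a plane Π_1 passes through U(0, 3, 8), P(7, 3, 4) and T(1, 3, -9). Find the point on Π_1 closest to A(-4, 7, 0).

UP = (7, 0, -4), UT = (1, 0, -17); a normal to Π_1 is UP × UT = (0, 115, 0).
Using U: Π_1 has equation 115y = 345.
Foot = A − λn with λ = (n·A − d)/|n|² = (805 − 345)/13225 = 4/115.
Foot = (-4, 7, 0) − (4/115)·(0, 115, 0) = (-4, 3, 0).

(-4, 3, 0)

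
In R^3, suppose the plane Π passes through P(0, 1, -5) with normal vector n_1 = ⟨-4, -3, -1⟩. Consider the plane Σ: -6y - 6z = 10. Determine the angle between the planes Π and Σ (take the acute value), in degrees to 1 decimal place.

56.3

Π: n_1·r = n_1·P gives -4x - 3y - z = 2.
cos θ = |n₁·n₂| / (|n₁||n₂|) = |24| / (√26 · √72).
θ = arccos(0.55470) ≈ 56.3°.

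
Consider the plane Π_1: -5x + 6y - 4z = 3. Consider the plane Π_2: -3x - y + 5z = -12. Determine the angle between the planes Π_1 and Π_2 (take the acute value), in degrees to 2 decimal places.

77.77

cos θ = |n₁·n₂| / (|n₁||n₂|) = |-11| / (√77 · √35).
θ = arccos(0.21189) ≈ 77.77°.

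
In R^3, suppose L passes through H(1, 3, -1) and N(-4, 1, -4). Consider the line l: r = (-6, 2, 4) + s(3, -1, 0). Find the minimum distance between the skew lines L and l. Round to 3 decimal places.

A direction vector for L is N − H = (-5, -2, -3).
Common perpendicular direction n = (-5, -2, -3) × (3, -1, 0) = (-3, -9, 11).
With w = (-6, 2, 4) − (1, 3, -1) = (-7, -1, 5), w · n = 85.
Distance = |w · n| / |n| = |85| / √211 ≈ 5.852.

5.852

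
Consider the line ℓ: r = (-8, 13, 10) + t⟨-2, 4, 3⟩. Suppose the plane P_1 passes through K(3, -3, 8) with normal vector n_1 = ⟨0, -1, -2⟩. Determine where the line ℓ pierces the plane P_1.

P_1: n_1·r = n_1·K gives -y - 2z = -13.
Substitute r = (-8, 13, 10) + t(-2, 4, 3) into the plane: -33 + (-10)t = -13, so t = -2.
Intersection: (-8, 13, 10) + (-2)·(-2, 4, 3) = (-4, 5, 4).

(-4, 5, 4)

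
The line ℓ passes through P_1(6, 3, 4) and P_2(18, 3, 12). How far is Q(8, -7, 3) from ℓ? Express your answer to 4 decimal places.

10.1867

A direction vector for ℓ is P_2 − P_1 = (12, 0, 8).
Taking (6, 3, 4) on ℓ with direction v = (12, 0, 8): w = Q − (6, 3, 4) = (2, -10, -1), and w × v = (-80, -28, 120).
Distance = |w × v| / |v| = √21584 / √208 ≈ 10.1867.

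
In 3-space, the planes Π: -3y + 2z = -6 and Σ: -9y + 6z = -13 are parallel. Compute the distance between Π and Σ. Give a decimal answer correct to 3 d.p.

Rescale Σ by 1/3: -3y + 2z = -13/3. Then distance = |-6 − (-13/3)| / √13 ≈ 0.462.

0.462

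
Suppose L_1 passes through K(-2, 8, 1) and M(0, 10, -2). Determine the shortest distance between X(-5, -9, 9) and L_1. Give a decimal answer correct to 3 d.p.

11.003

A direction vector for L_1 is M − K = (2, 2, -3).
Taking (-2, 8, 1) on L_1 with direction v = (2, 2, -3): w = X − (-2, 8, 1) = (-3, -17, 8), and w × v = (35, 7, 28).
Distance = |w × v| / |v| = √2058 / √17 ≈ 11.003.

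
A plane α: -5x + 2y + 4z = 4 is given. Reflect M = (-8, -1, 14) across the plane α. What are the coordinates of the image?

(12, -9, -2)

λ = (n·M − d)/|n|² = (94 − 4)/45 = 2.
Reflection = M − 2λn = (-8, -1, 14) − 4·(-5, 2, 4) = (12, -9, -2).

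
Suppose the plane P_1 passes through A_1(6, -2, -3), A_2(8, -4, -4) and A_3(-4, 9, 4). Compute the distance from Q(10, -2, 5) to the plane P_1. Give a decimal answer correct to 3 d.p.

A_1A_2 = (2, -2, -1), A_1A_3 = (-10, 11, 7); a normal to P_1 is A_1A_2 × A_1A_3 = (-3, -4, 2).
Using A_1: P_1 has equation -3x - 4y + 2z = -16.
n·Q − d = (-3)·(10) + (-4)·(-2) + (2)·(5) − (-16) = 4; |n| = √29.
Distance = |4| / √29 = 4/√29 ≈ 0.743.

0.743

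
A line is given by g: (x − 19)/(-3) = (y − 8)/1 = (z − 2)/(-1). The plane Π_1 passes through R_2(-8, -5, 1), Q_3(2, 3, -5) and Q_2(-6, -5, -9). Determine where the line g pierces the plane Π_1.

(10, 11, -1)

g has direction (-3, 1, -1) through (19, 8, 2).
R_2Q_3 = (10, 8, -6), R_2Q_2 = (2, 0, -10); a normal to Π_1 is R_2Q_3 × R_2Q_2 = (-80, 88, -16).
Using R_2: Π_1 has equation -80x + 88y - 16z = 184.
Substitute r = (19, 8, 2) + t(-3, 1, -1) into the plane: -848 + 344t = 184, so t = 3.
Intersection: (19, 8, 2) + 3·(-3, 1, -1) = (10, 11, -1).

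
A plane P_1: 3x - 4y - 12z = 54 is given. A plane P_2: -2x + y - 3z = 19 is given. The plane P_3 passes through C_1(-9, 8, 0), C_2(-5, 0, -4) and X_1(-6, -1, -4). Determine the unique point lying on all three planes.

C_1C_2 = (4, -8, -4), C_1X_1 = (3, -9, -4); a normal to P_3 is C_1C_2 × C_1X_1 = (-4, 4, -12).
Using C_1: P_3 has equation -4x + 4y - 12z = 68.
Solving the 3×3 linear system 3x - 4y - 12z = 54, -2x + y - 3z = 19, -4x + 4y - 12z = 68 (e.g. by elimination or Cramer's rule, determinant = 96) gives (-2, 0, -5).

(-2, 0, -5)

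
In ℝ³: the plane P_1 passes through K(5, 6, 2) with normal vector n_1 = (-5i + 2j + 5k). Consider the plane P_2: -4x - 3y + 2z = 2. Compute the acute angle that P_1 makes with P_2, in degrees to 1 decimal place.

P_1: n_1·r = n_1·K gives -5x + 2y + 5z = -3.
cos θ = |n₁·n₂| / (|n₁||n₂|) = |24| / (√54 · √29).
θ = arccos(0.60648) ≈ 52.7°.

52.7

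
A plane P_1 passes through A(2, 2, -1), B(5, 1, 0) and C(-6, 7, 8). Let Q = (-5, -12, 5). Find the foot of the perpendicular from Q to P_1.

AB = (3, -1, 1), AC = (-8, 5, 9); a normal to P_1 is AB × AC = (-14, -35, 7).
Using A: P_1 has equation -14x - 35y + 7z = -105.
Foot = Q − λn with λ = (n·Q − d)/|n|² = (525 − (-105))/1470 = 3/7.
Foot = (-5, -12, 5) − (3/7)·(-14, -35, 7) = (1, 3, 2).

(1, 3, 2)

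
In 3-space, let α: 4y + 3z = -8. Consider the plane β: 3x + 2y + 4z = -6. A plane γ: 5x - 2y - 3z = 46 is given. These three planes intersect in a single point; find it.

Solving the 3×3 linear system 4y + 3z = -8, 3x + 2y + 4z = -6, 5x - 2y - 3z = 46 (e.g. by elimination or Cramer's rule, determinant = 68) gives (6, 4, -8).

(6, 4, -8)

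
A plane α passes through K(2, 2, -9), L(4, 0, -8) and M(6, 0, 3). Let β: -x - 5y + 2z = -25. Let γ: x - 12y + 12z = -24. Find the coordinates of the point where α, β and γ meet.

KL = (2, -2, 1), KM = (4, -2, 12); a normal to α is KL × KM = (-22, -20, 4).
Using K: α has equation -22x - 20y + 4z = -120.
Solving the 3×3 linear system -22x - 20y + 4z = -120, -x - 5y + 2z = -25, x - 12y + 12z = -24 (e.g. by elimination or Cramer's rule, determinant = 580) gives (0, 7, 5).

(0, 7, 5)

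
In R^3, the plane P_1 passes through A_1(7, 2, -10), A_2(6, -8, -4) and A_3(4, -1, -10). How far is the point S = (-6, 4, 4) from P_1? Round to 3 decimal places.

A_1A_2 = (-1, -10, 6), A_1A_3 = (-3, -3, 0); a normal to P_1 is A_1A_2 × A_1A_3 = (18, -18, -27).
Using A_1: P_1 has equation 18x - 18y - 27z = 360.
n·S − d = (18)·(-6) + (-18)·(4) + (-27)·(4) − 360 = -648; |n| = √1377.
Distance = |-648| / √1377 = 648/√1377 ≈ 17.463.

17.463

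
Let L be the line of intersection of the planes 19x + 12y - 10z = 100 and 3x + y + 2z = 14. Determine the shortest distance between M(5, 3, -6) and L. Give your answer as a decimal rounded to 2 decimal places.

6.10

Direction of L: (19, 12, -10) × (3, 1, 2) = (34, -68, -17).
A point on L: solving the two plane equations with x = 4 gives (4, 2, 0).
Taking (4, 2, 0) on L with direction v = (34, -68, -17): w = M − (4, 2, 0) = (1, 1, -6), and w × v = (-425, -187, -102).
Distance = |w × v| / |v| = √225998 / √6069 ≈ 6.10.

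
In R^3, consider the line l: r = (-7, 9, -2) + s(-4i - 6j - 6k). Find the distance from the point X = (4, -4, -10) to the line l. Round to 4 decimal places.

Taking (-7, 9, -2) on l with direction v = (-4, -6, -6): w = X − (-7, 9, -2) = (11, -13, -8), and w × v = (30, 98, -118).
Distance = |w × v| / |v| = √24428 / √88 ≈ 16.6611.

16.6611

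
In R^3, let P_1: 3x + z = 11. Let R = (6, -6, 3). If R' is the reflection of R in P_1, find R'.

λ = (n·R − d)/|n|² = (21 − 11)/10 = 1.
Reflection = R − 2λn = (6, -6, 3) − 2·(3, 0, 1) = (0, -6, 1).

(0, -6, 1)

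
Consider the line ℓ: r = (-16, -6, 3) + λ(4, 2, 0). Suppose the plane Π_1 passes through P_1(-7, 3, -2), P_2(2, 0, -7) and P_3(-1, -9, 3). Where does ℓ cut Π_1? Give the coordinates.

P_1P_2 = (9, -3, -5), P_1P_3 = (6, -12, 5); a normal to Π_1 is P_1P_2 × P_1P_3 = (-75, -75, -90).
Using P_1: Π_1 has equation -75x - 75y - 90z = 480.
Substitute r = (-16, -6, 3) + t(4, 2, 0) into the plane: 1380 + (-450)t = 480, so t = 2.
Intersection: (-16, -6, 3) + 2·(4, 2, 0) = (-8, -2, 3).

(-8, -2, 3)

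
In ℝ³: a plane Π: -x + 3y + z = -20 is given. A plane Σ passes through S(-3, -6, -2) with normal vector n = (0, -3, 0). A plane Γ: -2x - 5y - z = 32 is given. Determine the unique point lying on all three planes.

Σ: n·r = n·S gives -3y = 18.
Solving the 3×3 linear system -x + 3y + z = -20, -3y = 18, -2x - 5y - z = 32 (e.g. by elimination or Cramer's rule, determinant = -9) gives (0, -6, -2).

(0, -6, -2)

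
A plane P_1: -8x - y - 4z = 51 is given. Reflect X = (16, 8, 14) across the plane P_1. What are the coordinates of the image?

λ = (n·X − d)/|n|² = (-192 − 51)/81 = -3.
Reflection = X − 2λn = (16, 8, 14) − (-6)·(-8, -1, -4) = (-32, 2, -10).

(-32, 2, -10)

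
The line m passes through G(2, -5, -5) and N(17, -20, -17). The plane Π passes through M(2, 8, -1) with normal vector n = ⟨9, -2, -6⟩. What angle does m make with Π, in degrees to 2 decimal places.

A direction vector for m is N − G = (15, -15, -12).
Π: n·r = n·M gives 9x - 2y - 6z = 8.
sin θ = |n·v| / (|n||v|) = |237| / (√121 · √594) = 0.88402.
θ ≈ 62.13°.

62.13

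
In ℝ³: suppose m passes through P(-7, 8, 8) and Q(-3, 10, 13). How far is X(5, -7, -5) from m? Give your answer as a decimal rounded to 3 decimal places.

A direction vector for m is Q − P = (4, 2, 5).
Taking (-7, 8, 8) on m with direction v = (4, 2, 5): w = X − (-7, 8, 8) = (12, -15, -13), and w × v = (-49, -112, 84).
Distance = |w × v| / |v| = √22001 / √45 ≈ 22.111.

22.111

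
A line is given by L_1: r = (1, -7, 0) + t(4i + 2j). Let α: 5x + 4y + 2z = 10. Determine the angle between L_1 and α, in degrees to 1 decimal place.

69.0

sin θ = |n·v| / (|n||v|) = |28| / (√45 · √20) = 0.93333.
θ ≈ 69.0°.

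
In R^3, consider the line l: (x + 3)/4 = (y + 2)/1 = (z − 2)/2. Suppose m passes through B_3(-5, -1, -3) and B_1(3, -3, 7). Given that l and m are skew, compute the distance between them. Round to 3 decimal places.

0.873

l has direction (4, 1, 2) through (-3, -2, 2).
A direction vector for m is B_1 − B_3 = (8, -2, 10).
Common perpendicular direction n = (4, 1, 2) × (8, -2, 10) = (14, -24, -16).
With w = (-5, -1, -3) − (-3, -2, 2) = (-2, 1, -5), w · n = 28.
Distance = |w · n| / |n| = |28| / √1028 ≈ 0.873.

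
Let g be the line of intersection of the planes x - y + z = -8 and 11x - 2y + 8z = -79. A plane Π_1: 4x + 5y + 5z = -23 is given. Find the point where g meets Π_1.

(-7, 1, 0)

Direction of g: (1, -1, 1) × (11, -2, 8) = (-6, 3, 9).
A point on g: solving the two plane equations with x = 1 gives (1, -3, -12).
Substitute r = (1, -3, -12) + t(-6, 3, 9) into the plane: -71 + 36t = -23, so t = 4/3.
Intersection: (1, -3, -12) + (4/3)·(-6, 3, 9) = (-7, 1, 0).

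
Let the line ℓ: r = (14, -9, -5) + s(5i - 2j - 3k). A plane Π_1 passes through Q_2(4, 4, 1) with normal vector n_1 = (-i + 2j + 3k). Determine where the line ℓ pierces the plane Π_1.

Π_1: n_1·r = n_1·Q_2 gives -x + 2y + 3z = 7.
Substitute r = (14, -9, -5) + t(5, -2, -3) into the plane: -47 + (-18)t = 7, so t = -3.
Intersection: (14, -9, -5) + (-3)·(5, -2, -3) = (-1, -3, 4).

(-1, -3, 4)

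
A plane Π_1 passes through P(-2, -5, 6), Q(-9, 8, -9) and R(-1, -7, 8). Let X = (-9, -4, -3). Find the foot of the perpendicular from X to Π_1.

PQ = (-7, 13, -15), PR = (1, -2, 2); a normal to Π_1 is PQ × PR = (-4, -1, 1).
Using P: Π_1 has equation -4x - y + z = 19.
Foot = X − λn with λ = (n·X − d)/|n|² = (37 − 19)/18 = 1.
Foot = (-9, -4, -3) − 1·(-4, -1, 1) = (-5, -3, -4).

(-5, -3, -4)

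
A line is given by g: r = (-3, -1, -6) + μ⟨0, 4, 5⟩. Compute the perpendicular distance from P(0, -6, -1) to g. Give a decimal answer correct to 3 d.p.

Taking (-3, -1, -6) on g with direction v = (0, 4, 5): w = P − (-3, -1, -6) = (3, -5, 5), and w × v = (-45, -15, 12).
Distance = |w × v| / |v| = √2394 / √41 ≈ 7.641.

7.641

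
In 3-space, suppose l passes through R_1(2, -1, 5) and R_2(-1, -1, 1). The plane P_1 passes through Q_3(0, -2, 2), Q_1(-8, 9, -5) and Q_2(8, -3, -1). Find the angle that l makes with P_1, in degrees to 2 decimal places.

A direction vector for l is R_2 − R_1 = (-3, 0, -4).
Q_3Q_1 = (-8, 11, -7), Q_3Q_2 = (8, -1, -3); a normal to P_1 is Q_3Q_1 × Q_3Q_2 = (-40, -80, -80).
Using Q_3: P_1 has equation -40x - 80y - 80z = 0.
sin θ = |n·v| / (|n||v|) = |440| / (√14400 · √25) = 0.73333.
θ ≈ 47.17°.

47.17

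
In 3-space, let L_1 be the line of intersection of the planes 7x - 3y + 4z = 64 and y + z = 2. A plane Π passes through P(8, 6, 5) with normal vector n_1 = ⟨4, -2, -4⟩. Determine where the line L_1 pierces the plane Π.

Direction of L_1: (7, -3, 4) × (0, 1, 1) = (-7, -7, 7).
A point on L_1: solving the two plane equations with x = 16 gives (16, 8, -6).
Π: n_1·r = n_1·P gives 4x - 2y - 4z = 0.
Substitute r = (16, 8, -6) + t(-7, -7, 7) into the plane: 72 + (-42)t = 0, so t = 12/7.
Intersection: (16, 8, -6) + (12/7)·(-7, -7, 7) = (4, -4, 6).

(4, -4, 6)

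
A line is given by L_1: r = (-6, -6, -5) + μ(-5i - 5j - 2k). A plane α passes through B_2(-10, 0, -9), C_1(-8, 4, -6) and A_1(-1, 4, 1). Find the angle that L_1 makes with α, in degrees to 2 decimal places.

23.75

B_2C_1 = (2, 4, 3), B_2A_1 = (9, 4, 10); a normal to α is B_2C_1 × B_2A_1 = (28, 7, -28).
Using B_2: α has equation 28x + 7y - 28z = -28.
sin θ = |n·v| / (|n||v|) = |-119| / (√1617 · √54) = 0.40271.
θ ≈ 23.75°.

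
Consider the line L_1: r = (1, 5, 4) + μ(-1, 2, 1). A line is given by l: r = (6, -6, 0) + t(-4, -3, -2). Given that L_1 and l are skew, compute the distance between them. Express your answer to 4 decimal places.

Common perpendicular direction n = (-1, 2, 1) × (-4, -3, -2) = (-1, -6, 11).
With w = (6, -6, 0) − (1, 5, 4) = (5, -11, -4), w · n = 17.
Distance = |w · n| / |n| = |17| / √158 ≈ 1.3524.

1.3524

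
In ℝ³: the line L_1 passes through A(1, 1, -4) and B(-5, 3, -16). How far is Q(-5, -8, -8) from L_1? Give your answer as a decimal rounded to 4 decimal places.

10.4559

A direction vector for L_1 is B − A = (-6, 2, -12).
Taking (1, 1, -4) on L_1 with direction v = (-6, 2, -12): w = Q − (1, 1, -4) = (-6, -9, -4), and w × v = (116, -48, -66).
Distance = |w × v| / |v| = √20116 / √184 ≈ 10.4559.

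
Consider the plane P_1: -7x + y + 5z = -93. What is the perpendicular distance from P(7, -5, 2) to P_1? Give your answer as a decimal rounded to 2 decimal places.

n·P − d = (-7)·(7) + (1)·(-5) + (5)·(2) − (-93) = 49; |n| = √75.
Distance = |49| / √75 = 49/√75 ≈ 5.66.

5.66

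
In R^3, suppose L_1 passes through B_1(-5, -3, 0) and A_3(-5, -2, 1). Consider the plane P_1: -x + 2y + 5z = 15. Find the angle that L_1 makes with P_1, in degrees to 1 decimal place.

A direction vector for L_1 is A_3 − B_1 = (0, 1, 1).
sin θ = |n·v| / (|n||v|) = |7| / (√30 · √2) = 0.90370.
θ ≈ 64.6°.

64.6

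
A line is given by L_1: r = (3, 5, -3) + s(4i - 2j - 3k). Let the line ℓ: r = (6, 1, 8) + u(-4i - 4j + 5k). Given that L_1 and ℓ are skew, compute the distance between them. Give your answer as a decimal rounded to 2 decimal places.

Common perpendicular direction n = (4, -2, -3) × (-4, -4, 5) = (-22, -8, -24).
With w = (6, 1, 8) − (3, 5, -3) = (3, -4, 11), w · n = -298.
Distance = |w · n| / |n| = |-298| / √1124 ≈ 8.89.

8.89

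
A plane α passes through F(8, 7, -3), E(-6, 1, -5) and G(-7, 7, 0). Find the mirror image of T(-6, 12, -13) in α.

FE = (-14, -6, -2), FG = (-15, 0, 3); a normal to α is FE × FG = (-18, 72, -90).
Using F: α has equation -18x + 72y - 90z = 630.
λ = (n·T − d)/|n|² = (2142 − 630)/13608 = 1/9.
Reflection = T − 2λn = (-6, 12, -13) − (2/9)·(-18, 72, -90) = (-2, -4, 7).

(-2, -4, 7)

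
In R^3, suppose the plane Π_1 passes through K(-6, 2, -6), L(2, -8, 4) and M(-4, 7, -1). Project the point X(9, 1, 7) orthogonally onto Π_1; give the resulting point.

(4, 0, 10)

KL = (8, -10, 10), KM = (2, 5, 5); a normal to Π_1 is KL × KM = (-100, -20, 60).
Using K: Π_1 has equation -100x - 20y + 60z = 200.
Foot = X − λn with λ = (n·X − d)/|n|² = (-500 − 200)/14000 = -1/20.
Foot = (9, 1, 7) − (-1/20)·(-100, -20, 60) = (4, 0, 10).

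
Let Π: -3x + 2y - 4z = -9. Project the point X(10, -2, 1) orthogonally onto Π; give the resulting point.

Foot = X − λn with λ = (n·X − d)/|n|² = (-38 − (-9))/29 = -1.
Foot = (10, -2, 1) − (-1)·(-3, 2, -4) = (7, 0, -3).

(7, 0, -3)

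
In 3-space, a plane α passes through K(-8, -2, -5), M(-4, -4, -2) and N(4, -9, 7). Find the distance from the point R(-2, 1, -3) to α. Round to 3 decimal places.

KM = (4, -2, 3), KN = (12, -7, 12); a normal to α is KM × KN = (-3, -12, -4).
Using K: α has equation -3x - 12y - 4z = 68.
n·R − d = (-3)·(-2) + (-12)·(1) + (-4)·(-3) − 68 = -62; |n| = √169.
Distance = |-62| / √169 = 62/√169 ≈ 4.769.

4.769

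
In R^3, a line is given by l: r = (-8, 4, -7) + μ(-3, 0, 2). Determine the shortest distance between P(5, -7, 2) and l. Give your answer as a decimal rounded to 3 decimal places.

18.360

Taking (-8, 4, -7) on l with direction v = (-3, 0, 2): w = P − (-8, 4, -7) = (13, -11, 9), and w × v = (-22, -53, -33).
Distance = |w × v| / |v| = √4382 / √13 ≈ 18.360.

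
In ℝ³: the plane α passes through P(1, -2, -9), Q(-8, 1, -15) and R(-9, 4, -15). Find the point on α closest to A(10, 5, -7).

PQ = (-9, 3, -6), PR = (-10, 6, -6); a normal to α is PQ × PR = (18, 6, -24).
Using P: α has equation 18x + 6y - 24z = 222.
Foot = A − λn with λ = (n·A − d)/|n|² = (378 − 222)/936 = 1/6.
Foot = (10, 5, -7) − (1/6)·(18, 6, -24) = (7, 4, -3).

(7, 4, -3)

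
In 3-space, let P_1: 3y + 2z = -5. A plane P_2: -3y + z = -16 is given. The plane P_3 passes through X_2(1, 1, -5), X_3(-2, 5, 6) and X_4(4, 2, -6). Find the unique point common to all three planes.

X_2X_3 = (-3, 4, 11), X_2X_4 = (3, 1, -1); a normal to P_3 is X_2X_3 × X_2X_4 = (-15, 30, -15).
Using X_2: P_3 has equation -15x + 30y - 15z = 90.
Solving the 3×3 linear system 3y + 2z = -5, -3y + z = -16, -15x + 30y - 15z = 90 (e.g. by elimination or Cramer's rule, determinant = -135) gives (7, 3, -7).

(7, 3, -7)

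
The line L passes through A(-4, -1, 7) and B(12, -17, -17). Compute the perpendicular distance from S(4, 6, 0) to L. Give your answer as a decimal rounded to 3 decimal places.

A direction vector for L is B − A = (16, -16, -24).
Taking (-4, -1, 7) on L with direction v = (16, -16, -24): w = S − (-4, -1, 7) = (8, 7, -7), and w × v = (-280, 80, -240).
Distance = |w × v| / |v| = √142400 / √1088 ≈ 11.440.

11.440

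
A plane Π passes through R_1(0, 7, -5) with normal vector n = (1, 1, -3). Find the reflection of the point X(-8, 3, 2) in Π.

Π: n·r = n·R_1 gives x + y - 3z = 22.
λ = (n·X − d)/|n|² = (-11 − 22)/11 = -3.
Reflection = X − 2λn = (-8, 3, 2) − (-6)·(1, 1, -3) = (-2, 9, -16).

(-2, 9, -16)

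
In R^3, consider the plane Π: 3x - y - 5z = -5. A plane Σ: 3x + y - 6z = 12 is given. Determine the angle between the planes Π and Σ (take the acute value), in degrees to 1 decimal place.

18.7

cos θ = |n₁·n₂| / (|n₁||n₂|) = |38| / (√35 · √46).
θ = arccos(0.94705) ≈ 18.7°.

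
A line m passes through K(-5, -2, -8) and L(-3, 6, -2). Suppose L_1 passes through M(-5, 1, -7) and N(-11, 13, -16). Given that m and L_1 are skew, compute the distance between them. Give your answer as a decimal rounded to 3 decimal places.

0.111

A direction vector for m is L − K = (2, 8, 6).
A direction vector for L_1 is N − M = (-6, 12, -9).
Common perpendicular direction n = (2, 8, 6) × (-6, 12, -9) = (-144, -18, 72).
With w = (-5, 1, -7) − (-5, -2, -8) = (0, 3, 1), w · n = 18.
Distance = |w · n| / |n| = |18| / √26244 ≈ 0.111.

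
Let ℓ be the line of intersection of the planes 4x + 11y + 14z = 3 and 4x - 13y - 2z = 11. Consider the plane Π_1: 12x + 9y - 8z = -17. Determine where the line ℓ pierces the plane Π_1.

Direction of ℓ: (4, 11, 14) × (4, -13, -2) = (160, 64, -96).
A point on ℓ: solving the two plane equations with x = -10 gives (-10, -5, 7).
Substitute r = (-10, -5, 7) + t(160, 64, -96) into the plane: -221 + 3264t = -17, so t = 1/16.
Intersection: (-10, -5, 7) + (1/16)·(160, 64, -96) = (0, -1, 1).

(0, -1, 1)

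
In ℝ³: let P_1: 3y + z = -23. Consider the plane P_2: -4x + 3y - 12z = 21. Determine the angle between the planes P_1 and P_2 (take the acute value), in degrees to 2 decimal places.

cos θ = |n₁·n₂| / (|n₁||n₂|) = |-3| / (√10 · √169).
θ = arccos(0.07298) ≈ 85.82°.

85.82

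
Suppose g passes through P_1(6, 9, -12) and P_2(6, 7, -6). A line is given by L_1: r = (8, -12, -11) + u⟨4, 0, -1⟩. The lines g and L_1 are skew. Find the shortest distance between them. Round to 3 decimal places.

A direction vector for g is P_2 − P_1 = (0, -2, 6).
Common perpendicular direction n = (0, -2, 6) × (4, 0, -1) = (2, 24, 8).
With w = (8, -12, -11) − (6, 9, -12) = (2, -21, 1), w · n = -492.
Distance = |w · n| / |n| = |-492| / √644 ≈ 19.388.

19.388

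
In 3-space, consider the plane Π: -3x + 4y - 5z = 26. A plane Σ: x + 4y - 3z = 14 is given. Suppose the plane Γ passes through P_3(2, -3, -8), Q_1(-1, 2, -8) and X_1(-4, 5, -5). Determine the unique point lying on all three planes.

P_3Q_1 = (-3, 5, 0), P_3X_1 = (-6, 8, 3); a normal to Γ is P_3Q_1 × P_3X_1 = (15, 9, 6).
Using P_3: Γ has equation 15x + 9y + 6z = -45.
Solving the 3×3 linear system -3x + 4y - 5z = 26, x + 4y - 3z = 14, 15x + 9y + 6z = -45 (e.g. by elimination or Cramer's rule, determinant = -102) gives (0, -1, -6).

(0, -1, -6)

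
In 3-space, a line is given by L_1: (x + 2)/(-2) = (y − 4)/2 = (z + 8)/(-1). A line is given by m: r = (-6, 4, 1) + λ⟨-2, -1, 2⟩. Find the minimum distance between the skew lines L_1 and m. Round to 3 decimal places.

4.667

L_1 has direction (-2, 2, -1) through (-2, 4, -8).
Common perpendicular direction n = (-2, 2, -1) × (-2, -1, 2) = (3, 6, 6).
With w = (-6, 4, 1) − (-2, 4, -8) = (-4, 0, 9), w · n = 42.
Distance = |w · n| / |n| = |42| / √81 ≈ 4.667.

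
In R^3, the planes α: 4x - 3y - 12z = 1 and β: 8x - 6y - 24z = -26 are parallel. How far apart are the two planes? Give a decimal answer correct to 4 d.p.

Rescale β by 1/2: 4x - 3y - 12z = -13. Then distance = |1 − (-13)| / √169 ≈ 1.0769.

1.0769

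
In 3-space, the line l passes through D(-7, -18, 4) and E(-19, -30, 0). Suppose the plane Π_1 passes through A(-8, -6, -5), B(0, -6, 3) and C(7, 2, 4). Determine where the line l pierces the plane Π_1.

A direction vector for l is E − D = (-12, -12, -4).
AB = (8, 0, 8), AC = (15, 8, 9); a normal to Π_1 is AB × AC = (-64, 48, 64).
Using A: Π_1 has equation -64x + 48y + 64z = -96.
Substitute r = (-7, -18, 4) + t(-12, -12, -4) into the plane: -160 + (-64)t = -96, so t = -1.
Intersection: (-7, -18, 4) + (-1)·(-12, -12, -4) = (5, -6, 8).

(5, -6, 8)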